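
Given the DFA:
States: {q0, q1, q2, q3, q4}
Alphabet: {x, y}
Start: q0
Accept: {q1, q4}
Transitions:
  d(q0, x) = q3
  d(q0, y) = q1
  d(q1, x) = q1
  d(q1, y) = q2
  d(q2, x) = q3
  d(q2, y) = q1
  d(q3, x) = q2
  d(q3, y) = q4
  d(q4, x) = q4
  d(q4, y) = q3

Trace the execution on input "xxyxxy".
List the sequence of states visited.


Input: xxyxxy
d(q0, x) = q3
d(q3, x) = q2
d(q2, y) = q1
d(q1, x) = q1
d(q1, x) = q1
d(q1, y) = q2


q0 -> q3 -> q2 -> q1 -> q1 -> q1 -> q2


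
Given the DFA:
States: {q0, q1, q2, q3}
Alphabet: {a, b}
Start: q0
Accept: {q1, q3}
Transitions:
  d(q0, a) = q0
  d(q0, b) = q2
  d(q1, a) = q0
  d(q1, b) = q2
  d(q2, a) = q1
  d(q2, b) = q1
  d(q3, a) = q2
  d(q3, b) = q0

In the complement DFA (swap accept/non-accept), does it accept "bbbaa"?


Trace: q0 -> q2 -> q1 -> q2 -> q1 -> q0
Final: q0
Original accept: {q1, q3}
Complement: q0 is not in original accept

Yes, complement accepts (original rejects)


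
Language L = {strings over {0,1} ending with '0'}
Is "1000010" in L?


last symbol = '0'

Yes, "1000010" is in L


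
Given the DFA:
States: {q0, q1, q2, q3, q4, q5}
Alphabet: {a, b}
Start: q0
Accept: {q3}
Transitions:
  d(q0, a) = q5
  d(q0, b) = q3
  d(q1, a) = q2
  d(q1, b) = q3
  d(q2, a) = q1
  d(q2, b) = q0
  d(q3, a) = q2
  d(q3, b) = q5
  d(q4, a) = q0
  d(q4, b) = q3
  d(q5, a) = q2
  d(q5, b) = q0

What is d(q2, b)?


Looking up transition d(q2, b)

q0


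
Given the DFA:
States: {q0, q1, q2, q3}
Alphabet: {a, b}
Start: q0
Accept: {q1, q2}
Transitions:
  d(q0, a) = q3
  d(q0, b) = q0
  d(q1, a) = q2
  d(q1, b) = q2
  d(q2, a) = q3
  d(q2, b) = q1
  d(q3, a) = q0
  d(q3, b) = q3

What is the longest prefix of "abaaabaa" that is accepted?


Run the DFA, marking each prefix where the state is accepting:
  "" -> q0 [reject]
  "a" -> q3 [reject]
  "ab" -> q3 [reject]
  "aba" -> q0 [reject]
  "abaa" -> q3 [reject]
  "abaaa" -> q0 [reject]
  "abaaab" -> q0 [reject]
  "abaaaba" -> q3 [reject]
  "abaaabaa" -> q0 [reject]

No prefix is accepted


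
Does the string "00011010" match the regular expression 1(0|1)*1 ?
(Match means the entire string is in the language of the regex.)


|string| = 8; first = '0'; last = '0'

No, "00011010" does not match 1(0|1)*1


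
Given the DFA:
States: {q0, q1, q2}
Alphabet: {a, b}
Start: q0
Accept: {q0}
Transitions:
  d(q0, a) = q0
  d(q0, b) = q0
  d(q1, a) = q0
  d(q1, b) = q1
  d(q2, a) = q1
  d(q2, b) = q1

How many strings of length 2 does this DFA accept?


Enumerating all length-2 strings:
  "aa" -> q0 [accept]
  "ab" -> q0 [accept]
  "ba" -> q0 [accept]
  "bb" -> q0 [accept]

4 out of 4


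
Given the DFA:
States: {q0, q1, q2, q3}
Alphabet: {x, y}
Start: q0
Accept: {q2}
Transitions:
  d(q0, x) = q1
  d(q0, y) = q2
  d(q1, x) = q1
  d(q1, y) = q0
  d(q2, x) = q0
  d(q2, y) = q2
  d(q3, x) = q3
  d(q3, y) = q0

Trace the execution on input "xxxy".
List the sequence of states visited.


Input: xxxy
d(q0, x) = q1
d(q1, x) = q1
d(q1, x) = q1
d(q1, y) = q0


q0 -> q1 -> q1 -> q1 -> q0


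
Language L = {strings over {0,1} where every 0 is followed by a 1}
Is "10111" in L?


'00' present: False; ends with '0': False

Yes, "10111" is in L


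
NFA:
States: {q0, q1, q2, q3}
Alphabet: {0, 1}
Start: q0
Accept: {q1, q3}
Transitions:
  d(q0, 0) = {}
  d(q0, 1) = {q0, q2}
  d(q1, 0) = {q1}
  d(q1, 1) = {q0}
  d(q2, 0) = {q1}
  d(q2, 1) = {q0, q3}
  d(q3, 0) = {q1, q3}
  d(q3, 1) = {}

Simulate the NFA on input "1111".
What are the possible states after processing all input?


Start: {q0}
  --1--> {q0, q2}
  --1--> {q0, q2, q3}
  --1--> {q0, q2, q3}
  --1--> {q0, q2, q3}

{q0, q2, q3}


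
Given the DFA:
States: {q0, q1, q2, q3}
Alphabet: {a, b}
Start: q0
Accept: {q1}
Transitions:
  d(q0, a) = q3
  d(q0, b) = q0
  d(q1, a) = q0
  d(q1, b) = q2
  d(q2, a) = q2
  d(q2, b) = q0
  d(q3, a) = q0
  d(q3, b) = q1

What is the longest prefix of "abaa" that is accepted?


Run the DFA, marking each prefix where the state is accepting:
  "" -> q0 [reject]
  "a" -> q3 [reject]
  "ab" -> q1 [accept]
  "aba" -> q0 [reject]
  "abaa" -> q3 [reject]

"ab"


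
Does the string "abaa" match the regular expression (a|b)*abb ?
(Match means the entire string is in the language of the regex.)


|string| = 4; first = 'a'; last = 'a'

No, "abaa" does not match (a|b)*abb


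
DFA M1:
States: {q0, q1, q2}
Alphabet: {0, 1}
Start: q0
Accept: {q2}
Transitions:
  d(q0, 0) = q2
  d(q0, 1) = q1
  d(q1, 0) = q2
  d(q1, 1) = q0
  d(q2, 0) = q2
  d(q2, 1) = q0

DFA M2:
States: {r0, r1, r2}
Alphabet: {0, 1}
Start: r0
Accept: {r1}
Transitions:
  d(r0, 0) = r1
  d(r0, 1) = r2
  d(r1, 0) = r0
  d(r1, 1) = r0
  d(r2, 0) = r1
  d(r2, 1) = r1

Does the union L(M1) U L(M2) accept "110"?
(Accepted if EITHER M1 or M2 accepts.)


M1: final=q2 accepted=True
M2: final=r0 accepted=False

Yes, union accepts


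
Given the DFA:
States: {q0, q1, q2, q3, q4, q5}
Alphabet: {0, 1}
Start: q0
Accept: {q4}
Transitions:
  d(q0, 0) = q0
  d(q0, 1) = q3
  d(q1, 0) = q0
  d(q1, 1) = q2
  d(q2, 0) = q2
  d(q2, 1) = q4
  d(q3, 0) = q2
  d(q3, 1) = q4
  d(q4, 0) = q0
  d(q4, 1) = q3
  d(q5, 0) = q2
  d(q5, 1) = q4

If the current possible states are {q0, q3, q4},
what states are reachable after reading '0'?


Apply transition on '0' from each current state:
  d(q0, 0) = q0
  d(q3, 0) = q2
  d(q4, 0) = q0

{q0, q2}


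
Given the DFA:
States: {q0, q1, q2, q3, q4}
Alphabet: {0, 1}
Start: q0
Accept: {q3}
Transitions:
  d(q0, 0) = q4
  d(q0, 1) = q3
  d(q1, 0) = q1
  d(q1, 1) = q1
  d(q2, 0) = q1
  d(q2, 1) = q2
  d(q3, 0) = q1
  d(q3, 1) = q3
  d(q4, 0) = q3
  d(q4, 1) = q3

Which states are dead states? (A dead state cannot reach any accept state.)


Forward reachability from each state:
  q0 -> reaches accept state q3 (live)
  q1 -> reaches {q1}, no accept state (dead)
  q2 -> reaches {q1, q2}, no accept state (dead)
  q3 -> reaches accept state q3 (live)
  q4 -> reaches accept state q3 (live)

{q1, q2}


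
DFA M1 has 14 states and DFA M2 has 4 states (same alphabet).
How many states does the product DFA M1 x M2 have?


Product construction pairs every M1 state with every M2 state.
14 * 4 = 56

56


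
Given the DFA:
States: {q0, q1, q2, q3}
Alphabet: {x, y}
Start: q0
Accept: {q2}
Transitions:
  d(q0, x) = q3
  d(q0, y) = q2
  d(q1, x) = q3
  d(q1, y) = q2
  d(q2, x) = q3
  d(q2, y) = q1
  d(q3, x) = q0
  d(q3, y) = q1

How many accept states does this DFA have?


Accept states listed: {q2}
Counting: q2(1)

1


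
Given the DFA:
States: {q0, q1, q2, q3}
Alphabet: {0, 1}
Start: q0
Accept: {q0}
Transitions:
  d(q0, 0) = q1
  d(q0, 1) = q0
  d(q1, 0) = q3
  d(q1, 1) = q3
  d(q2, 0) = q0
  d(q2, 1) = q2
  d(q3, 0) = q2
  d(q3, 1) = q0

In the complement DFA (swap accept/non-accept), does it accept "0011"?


Trace: q0 -> q1 -> q3 -> q0 -> q0
Final: q0
Original accept: {q0}
Complement: q0 is in original accept

No, complement rejects (original accepts)


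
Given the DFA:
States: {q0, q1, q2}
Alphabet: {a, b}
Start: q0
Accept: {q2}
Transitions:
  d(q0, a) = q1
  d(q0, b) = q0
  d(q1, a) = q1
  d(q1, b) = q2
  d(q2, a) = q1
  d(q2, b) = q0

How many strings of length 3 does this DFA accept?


Enumerating all length-3 strings:
  "aaa" -> q1 [reject]
  "aab" -> q2 [accept]
  "aba" -> q1 [reject]
  "abb" -> q0 [reject]
  "baa" -> q1 [reject]
  "bab" -> q2 [accept]
  "bba" -> q1 [reject]
  "bbb" -> q0 [reject]

2 out of 8


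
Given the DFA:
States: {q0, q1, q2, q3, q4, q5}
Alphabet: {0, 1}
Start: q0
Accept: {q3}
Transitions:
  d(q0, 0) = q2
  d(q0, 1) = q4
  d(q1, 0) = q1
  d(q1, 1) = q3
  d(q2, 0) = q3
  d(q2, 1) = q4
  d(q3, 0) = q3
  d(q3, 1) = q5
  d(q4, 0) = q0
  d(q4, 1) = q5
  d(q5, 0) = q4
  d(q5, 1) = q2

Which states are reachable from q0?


BFS from q0:
  layer 0: {q0}
  layer 1: {q2, q4}
  layer 2: {q3, q5}

{q0, q2, q3, q4, q5}


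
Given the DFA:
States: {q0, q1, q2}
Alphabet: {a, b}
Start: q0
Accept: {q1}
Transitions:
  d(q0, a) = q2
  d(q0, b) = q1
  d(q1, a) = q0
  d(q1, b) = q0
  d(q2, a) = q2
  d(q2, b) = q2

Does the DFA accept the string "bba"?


Trace: q0 -> q1 -> q0 -> q2
Final state: q2
Accept states: {q1}

No, rejected (final state q2 is not an accept state)


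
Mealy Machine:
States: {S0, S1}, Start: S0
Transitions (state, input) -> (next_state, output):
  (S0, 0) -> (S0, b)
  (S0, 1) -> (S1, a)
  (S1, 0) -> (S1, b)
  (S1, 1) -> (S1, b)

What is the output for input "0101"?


Step-by-step:
  (S0, 0) -> (S0, b)
  (S0, 1) -> (S1, a)
  (S1, 0) -> (S1, b)
  (S1, 1) -> (S1, b)

"babb"


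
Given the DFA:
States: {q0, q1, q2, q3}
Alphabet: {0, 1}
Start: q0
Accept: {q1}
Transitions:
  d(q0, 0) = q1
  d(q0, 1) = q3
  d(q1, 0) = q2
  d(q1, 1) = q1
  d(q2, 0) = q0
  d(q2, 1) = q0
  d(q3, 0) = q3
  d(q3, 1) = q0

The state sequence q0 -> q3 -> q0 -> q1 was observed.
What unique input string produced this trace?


Trace back each transition to find the symbol:
  q0 --[1]--> q3
  q3 --[1]--> q0
  q0 --[0]--> q1

"110"


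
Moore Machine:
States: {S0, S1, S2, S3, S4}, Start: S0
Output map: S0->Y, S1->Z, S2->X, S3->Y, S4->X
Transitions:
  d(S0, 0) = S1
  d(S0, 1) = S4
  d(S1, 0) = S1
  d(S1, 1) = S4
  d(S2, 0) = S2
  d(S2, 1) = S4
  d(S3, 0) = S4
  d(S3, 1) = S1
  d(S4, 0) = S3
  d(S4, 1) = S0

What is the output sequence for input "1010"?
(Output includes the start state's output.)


Start: S0 (output Y)
  --1--> S4 (output X)
  --0--> S3 (output Y)
  --1--> S1 (output Z)
  --0--> S1 (output Z)

"YXYZZ"


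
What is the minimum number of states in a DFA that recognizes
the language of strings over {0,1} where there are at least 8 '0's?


States: count = 0, 1, ..., 7, and a final '>= 8' state.
Total: 8 + 1 = 9. Accept = '>= 8' state.

9


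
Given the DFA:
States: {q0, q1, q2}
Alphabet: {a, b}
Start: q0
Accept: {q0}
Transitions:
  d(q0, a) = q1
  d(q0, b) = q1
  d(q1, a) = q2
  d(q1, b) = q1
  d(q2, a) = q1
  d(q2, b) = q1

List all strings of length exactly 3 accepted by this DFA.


All strings of length 3: 8 total
Accepted: 0

None


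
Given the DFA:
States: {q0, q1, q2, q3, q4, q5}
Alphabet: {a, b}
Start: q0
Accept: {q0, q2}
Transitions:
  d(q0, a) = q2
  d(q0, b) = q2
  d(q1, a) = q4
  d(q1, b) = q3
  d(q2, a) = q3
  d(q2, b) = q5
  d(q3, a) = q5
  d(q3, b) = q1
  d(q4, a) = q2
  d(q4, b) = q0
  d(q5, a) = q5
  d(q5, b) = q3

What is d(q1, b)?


Looking up transition d(q1, b)

q3


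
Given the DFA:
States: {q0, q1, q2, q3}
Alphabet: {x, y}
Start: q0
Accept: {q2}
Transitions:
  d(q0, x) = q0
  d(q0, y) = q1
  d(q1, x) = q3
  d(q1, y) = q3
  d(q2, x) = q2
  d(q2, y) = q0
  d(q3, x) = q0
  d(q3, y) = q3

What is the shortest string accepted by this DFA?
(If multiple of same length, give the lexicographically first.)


BFS by string length (lex-first path to each state shown):
  len 0: q0<-""
  len 1: q0<-"x", q1<-"y"
  len 2: q0<-"xx", q1<-"xy", q3<-"yx"
  len 3: q0<-"xxx", q1<-"xxy", q3<-"xyx"
  len 4: q0<-"xxxx", q1<-"xxxy", q3<-"xxyx"
  len 5: q0<-"xxxxx", q1<-"xxxxy", q3<-"xxxyx"
  len 6: q0<-"xxxxxx", q1<-"xxxxxy", q3<-"xxxxyx"
  len 7: q0<-"xxxxxxx", q1<-"xxxxxxy", q3<-"xxxxxyx"
  len 8: q0<-"xxxxxxxx", q1<-"xxxxxxxy", q3<-"xxxxxxyx"

No string accepted (empty language)


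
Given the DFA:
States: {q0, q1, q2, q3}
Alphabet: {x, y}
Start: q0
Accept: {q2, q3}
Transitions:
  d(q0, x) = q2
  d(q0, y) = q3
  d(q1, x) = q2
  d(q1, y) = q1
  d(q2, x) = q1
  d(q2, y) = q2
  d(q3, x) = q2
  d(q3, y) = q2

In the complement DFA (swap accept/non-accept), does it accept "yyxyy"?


Trace: q0 -> q3 -> q2 -> q1 -> q1 -> q1
Final: q1
Original accept: {q2, q3}
Complement: q1 is not in original accept

Yes, complement accepts (original rejects)


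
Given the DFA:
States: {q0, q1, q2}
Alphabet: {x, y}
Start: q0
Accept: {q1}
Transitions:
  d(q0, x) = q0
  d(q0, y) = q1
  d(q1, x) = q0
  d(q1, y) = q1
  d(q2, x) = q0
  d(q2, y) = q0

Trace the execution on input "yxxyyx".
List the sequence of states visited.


Input: yxxyyx
d(q0, y) = q1
d(q1, x) = q0
d(q0, x) = q0
d(q0, y) = q1
d(q1, y) = q1
d(q1, x) = q0


q0 -> q1 -> q0 -> q0 -> q1 -> q1 -> q0


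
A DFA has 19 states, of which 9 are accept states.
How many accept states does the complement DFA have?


Complement swaps accept and non-accept states.
19 - 9 = 10

10


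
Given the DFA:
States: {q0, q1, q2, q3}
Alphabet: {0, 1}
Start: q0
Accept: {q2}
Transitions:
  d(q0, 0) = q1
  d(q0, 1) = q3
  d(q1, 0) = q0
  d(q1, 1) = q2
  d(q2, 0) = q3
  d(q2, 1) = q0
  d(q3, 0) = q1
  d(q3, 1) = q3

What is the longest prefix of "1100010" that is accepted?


Run the DFA, marking each prefix where the state is accepting:
  "" -> q0 [reject]
  "1" -> q3 [reject]
  "11" -> q3 [reject]
  "110" -> q1 [reject]
  "1100" -> q0 [reject]
  "11000" -> q1 [reject]
  "110001" -> q2 [accept]
  "1100010" -> q3 [reject]

"110001"


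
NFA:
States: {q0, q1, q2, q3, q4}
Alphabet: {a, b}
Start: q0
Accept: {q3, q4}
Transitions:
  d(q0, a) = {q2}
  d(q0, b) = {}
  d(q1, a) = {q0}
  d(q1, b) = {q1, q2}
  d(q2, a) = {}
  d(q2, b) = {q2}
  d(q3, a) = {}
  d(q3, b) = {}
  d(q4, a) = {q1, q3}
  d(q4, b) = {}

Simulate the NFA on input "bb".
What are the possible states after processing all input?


Start: {q0}
  --b--> {}
  --b--> {}

{} (empty set, no valid transitions)


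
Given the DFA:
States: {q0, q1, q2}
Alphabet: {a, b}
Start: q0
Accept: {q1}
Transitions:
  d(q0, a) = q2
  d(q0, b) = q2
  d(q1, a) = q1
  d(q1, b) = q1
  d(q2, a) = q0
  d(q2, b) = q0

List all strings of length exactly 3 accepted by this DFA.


All strings of length 3: 8 total
Accepted: 0

None


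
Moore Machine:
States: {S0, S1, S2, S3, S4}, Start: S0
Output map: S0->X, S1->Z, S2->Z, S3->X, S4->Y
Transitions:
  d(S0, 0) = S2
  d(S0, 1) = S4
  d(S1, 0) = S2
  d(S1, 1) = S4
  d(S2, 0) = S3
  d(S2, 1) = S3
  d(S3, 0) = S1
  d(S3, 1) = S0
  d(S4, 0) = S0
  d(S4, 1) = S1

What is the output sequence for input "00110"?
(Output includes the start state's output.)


Start: S0 (output X)
  --0--> S2 (output Z)
  --0--> S3 (output X)
  --1--> S0 (output X)
  --1--> S4 (output Y)
  --0--> S0 (output X)

"XZXXYX"


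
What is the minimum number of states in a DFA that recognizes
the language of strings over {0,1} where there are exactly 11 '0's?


States: count = 0, 1, ..., 11 (that's 12 states), plus a dead state for count > 11.
Total: 12 + 1 = 13. Accept = count-11 state.

13


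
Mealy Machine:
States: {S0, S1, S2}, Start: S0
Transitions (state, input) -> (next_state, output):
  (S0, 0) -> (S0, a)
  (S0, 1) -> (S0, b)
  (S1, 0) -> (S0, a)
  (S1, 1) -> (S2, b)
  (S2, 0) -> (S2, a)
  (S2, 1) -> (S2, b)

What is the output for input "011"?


Step-by-step:
  (S0, 0) -> (S0, a)
  (S0, 1) -> (S0, b)
  (S0, 1) -> (S0, b)

"abb"


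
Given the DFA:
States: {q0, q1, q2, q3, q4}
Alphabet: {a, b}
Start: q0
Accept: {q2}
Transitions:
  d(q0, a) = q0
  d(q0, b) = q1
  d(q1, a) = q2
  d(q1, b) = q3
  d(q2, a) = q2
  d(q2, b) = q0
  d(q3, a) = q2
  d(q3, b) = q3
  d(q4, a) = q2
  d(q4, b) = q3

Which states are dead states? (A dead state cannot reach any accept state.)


Forward reachability from each state:
  q0 -> reaches accept state q2 (live)
  q1 -> reaches accept state q2 (live)
  q2 -> reaches accept state q2 (live)
  q3 -> reaches accept state q2 (live)
  q4 -> reaches accept state q2 (live)

None (all states can reach an accept state)


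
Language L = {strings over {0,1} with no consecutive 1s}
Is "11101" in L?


'11' occurs at index 0

No, "11101" is not in L


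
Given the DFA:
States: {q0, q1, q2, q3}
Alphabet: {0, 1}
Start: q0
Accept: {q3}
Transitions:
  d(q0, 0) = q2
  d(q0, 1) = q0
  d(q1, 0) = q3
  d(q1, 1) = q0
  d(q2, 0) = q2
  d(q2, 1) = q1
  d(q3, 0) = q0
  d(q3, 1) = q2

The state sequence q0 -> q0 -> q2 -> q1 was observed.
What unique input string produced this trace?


Trace back each transition to find the symbol:
  q0 --[1]--> q0
  q0 --[0]--> q2
  q2 --[1]--> q1

"101"


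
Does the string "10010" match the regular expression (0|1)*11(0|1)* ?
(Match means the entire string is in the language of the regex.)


|string| = 5; first = '1'; last = '0'

No, "10010" does not match (0|1)*11(0|1)*


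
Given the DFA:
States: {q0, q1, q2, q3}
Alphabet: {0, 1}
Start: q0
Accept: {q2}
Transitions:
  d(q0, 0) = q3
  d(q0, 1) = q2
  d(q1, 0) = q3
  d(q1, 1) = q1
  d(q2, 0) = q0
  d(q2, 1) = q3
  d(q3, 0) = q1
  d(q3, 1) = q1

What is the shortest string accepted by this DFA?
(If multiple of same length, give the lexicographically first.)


BFS by string length (lex-first path to each state shown):
  len 0: q0<-""
  len 1: q2<-"1", q3<-"0"
Found accept state at length 1.

"1"


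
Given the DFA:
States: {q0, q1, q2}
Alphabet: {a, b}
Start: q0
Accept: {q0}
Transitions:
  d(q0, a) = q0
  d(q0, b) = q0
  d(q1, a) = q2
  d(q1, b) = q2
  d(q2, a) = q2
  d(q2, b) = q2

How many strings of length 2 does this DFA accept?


Enumerating all length-2 strings:
  "aa" -> q0 [accept]
  "ab" -> q0 [accept]
  "ba" -> q0 [accept]
  "bb" -> q0 [accept]

4 out of 4


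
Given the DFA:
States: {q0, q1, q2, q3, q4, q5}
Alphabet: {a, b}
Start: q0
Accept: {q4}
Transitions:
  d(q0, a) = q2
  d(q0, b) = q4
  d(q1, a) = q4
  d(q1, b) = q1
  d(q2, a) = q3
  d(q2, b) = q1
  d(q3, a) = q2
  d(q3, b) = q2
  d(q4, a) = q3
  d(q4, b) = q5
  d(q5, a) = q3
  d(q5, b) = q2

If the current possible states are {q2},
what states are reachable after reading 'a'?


Apply transition on 'a' from each current state:
  d(q2, a) = q3

{q3}


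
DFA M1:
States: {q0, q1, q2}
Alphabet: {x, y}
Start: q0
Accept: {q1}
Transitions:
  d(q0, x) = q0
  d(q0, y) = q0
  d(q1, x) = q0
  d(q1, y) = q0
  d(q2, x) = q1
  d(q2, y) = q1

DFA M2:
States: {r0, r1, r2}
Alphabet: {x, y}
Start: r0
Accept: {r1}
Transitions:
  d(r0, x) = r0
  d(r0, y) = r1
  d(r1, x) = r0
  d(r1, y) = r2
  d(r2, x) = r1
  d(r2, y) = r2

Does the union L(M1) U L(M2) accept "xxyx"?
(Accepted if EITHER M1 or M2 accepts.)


M1: final=q0 accepted=False
M2: final=r0 accepted=False

No, union rejects (neither accepts)


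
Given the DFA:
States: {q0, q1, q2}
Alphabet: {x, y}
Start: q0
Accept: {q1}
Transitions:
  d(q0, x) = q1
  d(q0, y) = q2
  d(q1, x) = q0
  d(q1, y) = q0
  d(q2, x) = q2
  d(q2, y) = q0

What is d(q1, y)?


Looking up transition d(q1, y)

q0


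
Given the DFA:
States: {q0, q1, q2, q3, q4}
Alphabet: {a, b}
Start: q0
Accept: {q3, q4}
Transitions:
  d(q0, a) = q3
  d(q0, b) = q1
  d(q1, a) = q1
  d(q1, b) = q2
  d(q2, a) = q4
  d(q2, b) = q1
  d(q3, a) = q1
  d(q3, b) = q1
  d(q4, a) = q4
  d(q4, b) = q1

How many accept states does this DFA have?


Accept states listed: {q3, q4}
Counting: q3(1) q4(2)

2


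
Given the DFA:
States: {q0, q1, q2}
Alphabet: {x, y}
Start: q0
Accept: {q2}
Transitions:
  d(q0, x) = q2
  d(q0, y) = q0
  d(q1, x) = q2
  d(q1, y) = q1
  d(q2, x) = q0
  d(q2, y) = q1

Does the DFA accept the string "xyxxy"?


Trace: q0 -> q2 -> q1 -> q2 -> q0 -> q0
Final state: q0
Accept states: {q2}

No, rejected (final state q0 is not an accept state)


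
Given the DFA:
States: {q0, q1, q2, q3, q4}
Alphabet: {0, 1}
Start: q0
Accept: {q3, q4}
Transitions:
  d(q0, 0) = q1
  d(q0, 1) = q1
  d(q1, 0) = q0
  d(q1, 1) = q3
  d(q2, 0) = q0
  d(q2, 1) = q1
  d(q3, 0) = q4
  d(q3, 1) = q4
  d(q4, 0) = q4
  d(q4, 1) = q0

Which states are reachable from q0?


BFS from q0:
  layer 0: {q0}
  layer 1: {q1}
  layer 2: {q3}
  layer 3: {q4}

{q0, q1, q3, q4}


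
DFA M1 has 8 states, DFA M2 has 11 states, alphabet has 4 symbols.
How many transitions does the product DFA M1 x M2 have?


Product DFA has 8 * 11 = 88 states.
Each has 4 transitions: 88 * 4 = 352

352


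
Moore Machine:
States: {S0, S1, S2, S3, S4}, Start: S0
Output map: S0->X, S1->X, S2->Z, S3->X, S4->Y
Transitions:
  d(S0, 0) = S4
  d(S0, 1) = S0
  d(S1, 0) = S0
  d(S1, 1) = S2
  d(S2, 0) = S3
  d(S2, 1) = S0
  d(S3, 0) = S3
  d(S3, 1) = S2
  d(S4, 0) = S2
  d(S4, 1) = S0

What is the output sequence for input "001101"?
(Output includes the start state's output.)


Start: S0 (output X)
  --0--> S4 (output Y)
  --0--> S2 (output Z)
  --1--> S0 (output X)
  --1--> S0 (output X)
  --0--> S4 (output Y)
  --1--> S0 (output X)

"XYZXXYX"


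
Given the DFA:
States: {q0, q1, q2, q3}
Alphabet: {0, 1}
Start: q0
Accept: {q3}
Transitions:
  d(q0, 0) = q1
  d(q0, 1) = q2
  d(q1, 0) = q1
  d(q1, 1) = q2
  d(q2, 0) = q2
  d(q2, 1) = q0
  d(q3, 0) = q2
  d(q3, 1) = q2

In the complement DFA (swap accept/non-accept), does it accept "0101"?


Trace: q0 -> q1 -> q2 -> q2 -> q0
Final: q0
Original accept: {q3}
Complement: q0 is not in original accept

Yes, complement accepts (original rejects)


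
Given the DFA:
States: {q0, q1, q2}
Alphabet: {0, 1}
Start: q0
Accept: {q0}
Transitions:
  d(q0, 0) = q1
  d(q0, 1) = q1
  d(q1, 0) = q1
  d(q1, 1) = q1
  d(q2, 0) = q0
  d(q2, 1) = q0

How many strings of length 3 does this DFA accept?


Enumerating all length-3 strings:
  "000" -> q1 [reject]
  "001" -> q1 [reject]
  "010" -> q1 [reject]
  "011" -> q1 [reject]
  "100" -> q1 [reject]
  "101" -> q1 [reject]
  "110" -> q1 [reject]
  "111" -> q1 [reject]

0 out of 8


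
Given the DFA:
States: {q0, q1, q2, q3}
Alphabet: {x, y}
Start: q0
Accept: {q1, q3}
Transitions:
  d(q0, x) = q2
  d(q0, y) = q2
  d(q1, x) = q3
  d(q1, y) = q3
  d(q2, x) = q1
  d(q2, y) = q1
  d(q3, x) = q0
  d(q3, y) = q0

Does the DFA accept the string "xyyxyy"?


Trace: q0 -> q2 -> q1 -> q3 -> q0 -> q2 -> q1
Final state: q1
Accept states: {q1, q3}

Yes, accepted (final state q1 is an accept state)


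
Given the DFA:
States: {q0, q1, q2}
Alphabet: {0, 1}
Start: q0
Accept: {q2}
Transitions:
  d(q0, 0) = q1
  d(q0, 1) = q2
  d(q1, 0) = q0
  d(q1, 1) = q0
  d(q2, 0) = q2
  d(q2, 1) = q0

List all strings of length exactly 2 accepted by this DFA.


All strings of length 2: 4 total
Accepted: 1

"10"


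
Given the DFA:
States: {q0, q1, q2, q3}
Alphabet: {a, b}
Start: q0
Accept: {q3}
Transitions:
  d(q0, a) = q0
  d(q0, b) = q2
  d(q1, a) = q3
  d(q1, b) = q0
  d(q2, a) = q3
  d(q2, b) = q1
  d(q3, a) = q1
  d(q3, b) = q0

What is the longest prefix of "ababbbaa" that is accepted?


Run the DFA, marking each prefix where the state is accepting:
  "" -> q0 [reject]
  "a" -> q0 [reject]
  "ab" -> q2 [reject]
  "aba" -> q3 [accept]
  "abab" -> q0 [reject]
  "ababb" -> q2 [reject]
  "ababbb" -> q1 [reject]
  "ababbba" -> q3 [accept]
  "ababbbaa" -> q1 [reject]

"ababbba"


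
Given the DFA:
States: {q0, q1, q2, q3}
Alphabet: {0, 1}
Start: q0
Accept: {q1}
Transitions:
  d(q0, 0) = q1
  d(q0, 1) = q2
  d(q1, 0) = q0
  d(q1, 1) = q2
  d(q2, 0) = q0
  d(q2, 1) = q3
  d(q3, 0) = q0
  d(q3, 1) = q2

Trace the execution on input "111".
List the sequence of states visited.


Input: 111
d(q0, 1) = q2
d(q2, 1) = q3
d(q3, 1) = q2


q0 -> q2 -> q3 -> q2


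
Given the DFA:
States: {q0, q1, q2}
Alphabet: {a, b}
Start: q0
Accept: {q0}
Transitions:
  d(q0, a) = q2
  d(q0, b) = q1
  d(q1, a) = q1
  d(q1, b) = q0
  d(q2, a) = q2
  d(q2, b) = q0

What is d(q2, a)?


Looking up transition d(q2, a)

q2


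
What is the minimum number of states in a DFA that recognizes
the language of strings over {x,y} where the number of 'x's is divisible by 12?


States track (count of 'x') mod 12.
Need 12 states: one per remainder 0..11; accept = remainder 0.

12


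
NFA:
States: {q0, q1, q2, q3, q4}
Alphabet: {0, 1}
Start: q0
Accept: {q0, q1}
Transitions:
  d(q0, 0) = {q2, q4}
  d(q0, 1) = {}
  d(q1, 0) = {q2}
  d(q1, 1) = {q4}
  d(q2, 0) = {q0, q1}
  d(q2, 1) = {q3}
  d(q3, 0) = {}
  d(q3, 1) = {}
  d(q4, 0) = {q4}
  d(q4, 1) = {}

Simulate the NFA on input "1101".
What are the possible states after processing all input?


Start: {q0}
  --1--> {}
  --1--> {}
  --0--> {}
  --1--> {}

{} (empty set, no valid transitions)


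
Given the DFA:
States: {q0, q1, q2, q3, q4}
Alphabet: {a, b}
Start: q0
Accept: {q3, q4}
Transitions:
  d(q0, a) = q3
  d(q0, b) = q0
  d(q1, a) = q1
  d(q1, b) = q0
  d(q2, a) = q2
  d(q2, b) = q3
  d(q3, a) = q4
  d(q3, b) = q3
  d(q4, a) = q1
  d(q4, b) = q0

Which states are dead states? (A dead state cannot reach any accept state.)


Forward reachability from each state:
  q0 -> reaches accept state q3 (live)
  q1 -> reaches accept state q3 (live)
  q2 -> reaches accept state q3 (live)
  q3 -> reaches accept state q3 (live)
  q4 -> reaches accept state q3 (live)

None (all states can reach an accept state)


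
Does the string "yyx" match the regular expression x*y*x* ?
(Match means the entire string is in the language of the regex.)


|string| = 3; first = 'y'; last = 'x'

Yes, "yyx" matches x*y*x*


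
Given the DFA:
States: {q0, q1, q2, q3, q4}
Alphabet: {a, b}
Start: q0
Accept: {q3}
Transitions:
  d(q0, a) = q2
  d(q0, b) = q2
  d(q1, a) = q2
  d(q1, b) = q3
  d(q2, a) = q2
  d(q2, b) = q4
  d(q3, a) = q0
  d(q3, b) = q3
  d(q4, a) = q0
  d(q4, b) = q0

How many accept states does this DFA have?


Accept states listed: {q3}
Counting: q3(1)

1


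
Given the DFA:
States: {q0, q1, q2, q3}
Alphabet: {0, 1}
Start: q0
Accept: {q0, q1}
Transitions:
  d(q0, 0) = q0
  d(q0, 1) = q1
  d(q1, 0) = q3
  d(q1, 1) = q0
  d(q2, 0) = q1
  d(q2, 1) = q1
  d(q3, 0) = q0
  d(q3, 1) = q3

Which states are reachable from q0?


BFS from q0:
  layer 0: {q0}
  layer 1: {q1}
  layer 2: {q3}

{q0, q1, q3}


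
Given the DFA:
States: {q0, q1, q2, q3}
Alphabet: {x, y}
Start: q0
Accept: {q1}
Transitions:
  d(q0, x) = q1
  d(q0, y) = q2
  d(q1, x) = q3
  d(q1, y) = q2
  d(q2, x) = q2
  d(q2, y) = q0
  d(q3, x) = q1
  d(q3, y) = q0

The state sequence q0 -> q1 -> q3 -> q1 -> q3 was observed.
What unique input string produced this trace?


Trace back each transition to find the symbol:
  q0 --[x]--> q1
  q1 --[x]--> q3
  q3 --[x]--> q1
  q1 --[x]--> q3

"xxxx"


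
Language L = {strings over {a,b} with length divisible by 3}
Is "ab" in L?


length = 2; 2 mod 3 = 2

No, "ab" is not in L


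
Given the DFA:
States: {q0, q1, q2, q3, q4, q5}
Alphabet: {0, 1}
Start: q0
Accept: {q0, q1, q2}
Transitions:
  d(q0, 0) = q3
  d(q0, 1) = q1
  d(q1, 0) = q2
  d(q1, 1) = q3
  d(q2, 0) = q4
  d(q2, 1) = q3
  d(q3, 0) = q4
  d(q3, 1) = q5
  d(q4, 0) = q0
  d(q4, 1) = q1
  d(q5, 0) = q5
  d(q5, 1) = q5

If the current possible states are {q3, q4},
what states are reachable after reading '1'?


Apply transition on '1' from each current state:
  d(q3, 1) = q5
  d(q4, 1) = q1

{q1, q5}


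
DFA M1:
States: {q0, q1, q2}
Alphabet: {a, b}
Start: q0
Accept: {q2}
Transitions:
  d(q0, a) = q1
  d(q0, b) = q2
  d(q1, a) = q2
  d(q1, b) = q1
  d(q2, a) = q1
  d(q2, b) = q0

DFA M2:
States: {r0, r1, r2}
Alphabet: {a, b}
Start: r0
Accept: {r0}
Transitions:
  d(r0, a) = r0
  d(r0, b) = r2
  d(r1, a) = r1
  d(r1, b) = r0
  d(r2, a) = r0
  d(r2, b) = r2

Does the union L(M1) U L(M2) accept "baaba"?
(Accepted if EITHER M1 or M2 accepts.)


M1: final=q1 accepted=False
M2: final=r0 accepted=True

Yes, union accepts


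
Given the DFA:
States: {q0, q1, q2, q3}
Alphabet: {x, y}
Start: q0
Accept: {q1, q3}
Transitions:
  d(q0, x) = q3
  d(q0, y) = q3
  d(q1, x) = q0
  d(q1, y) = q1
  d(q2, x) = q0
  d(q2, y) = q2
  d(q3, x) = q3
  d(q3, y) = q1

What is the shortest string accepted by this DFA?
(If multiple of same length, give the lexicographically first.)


BFS by string length (lex-first path to each state shown):
  len 0: q0<-""
  len 1: q3<-"x"
Found accept state at length 1.

"x"


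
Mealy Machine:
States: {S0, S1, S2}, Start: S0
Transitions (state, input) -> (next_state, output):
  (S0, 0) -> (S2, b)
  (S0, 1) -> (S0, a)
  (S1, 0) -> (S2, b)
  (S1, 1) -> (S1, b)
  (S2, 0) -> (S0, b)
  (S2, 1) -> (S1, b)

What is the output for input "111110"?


Step-by-step:
  (S0, 1) -> (S0, a)
  (S0, 1) -> (S0, a)
  (S0, 1) -> (S0, a)
  (S0, 1) -> (S0, a)
  (S0, 1) -> (S0, a)
  (S0, 0) -> (S2, b)

"aaaaab"


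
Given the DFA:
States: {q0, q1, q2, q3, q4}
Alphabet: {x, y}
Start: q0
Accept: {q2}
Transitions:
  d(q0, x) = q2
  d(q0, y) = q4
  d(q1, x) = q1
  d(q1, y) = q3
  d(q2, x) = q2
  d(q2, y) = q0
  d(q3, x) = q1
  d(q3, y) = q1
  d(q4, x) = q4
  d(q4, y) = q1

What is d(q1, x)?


Looking up transition d(q1, x)

q1


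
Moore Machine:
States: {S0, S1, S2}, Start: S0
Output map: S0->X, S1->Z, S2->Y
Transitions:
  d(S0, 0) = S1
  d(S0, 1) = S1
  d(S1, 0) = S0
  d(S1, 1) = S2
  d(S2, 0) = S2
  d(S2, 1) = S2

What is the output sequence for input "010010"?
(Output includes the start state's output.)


Start: S0 (output X)
  --0--> S1 (output Z)
  --1--> S2 (output Y)
  --0--> S2 (output Y)
  --0--> S2 (output Y)
  --1--> S2 (output Y)
  --0--> S2 (output Y)

"XZYYYYY"


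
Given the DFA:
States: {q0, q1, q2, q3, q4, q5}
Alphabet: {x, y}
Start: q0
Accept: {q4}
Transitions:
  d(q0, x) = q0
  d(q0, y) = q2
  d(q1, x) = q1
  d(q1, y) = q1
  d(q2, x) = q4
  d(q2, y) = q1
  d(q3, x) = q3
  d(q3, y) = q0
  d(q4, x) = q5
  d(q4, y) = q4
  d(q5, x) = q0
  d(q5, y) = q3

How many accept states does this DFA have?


Accept states listed: {q4}
Counting: q4(1)

1


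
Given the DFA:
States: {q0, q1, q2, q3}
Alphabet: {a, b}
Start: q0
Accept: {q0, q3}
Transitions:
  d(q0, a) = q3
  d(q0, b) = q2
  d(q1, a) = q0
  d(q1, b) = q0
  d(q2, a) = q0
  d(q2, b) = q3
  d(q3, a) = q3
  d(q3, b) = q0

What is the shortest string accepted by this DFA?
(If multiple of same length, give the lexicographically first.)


BFS by string length (lex-first path to each state shown):
  len 0: q0<-""
Found accept state at length 0.

"" (empty string)


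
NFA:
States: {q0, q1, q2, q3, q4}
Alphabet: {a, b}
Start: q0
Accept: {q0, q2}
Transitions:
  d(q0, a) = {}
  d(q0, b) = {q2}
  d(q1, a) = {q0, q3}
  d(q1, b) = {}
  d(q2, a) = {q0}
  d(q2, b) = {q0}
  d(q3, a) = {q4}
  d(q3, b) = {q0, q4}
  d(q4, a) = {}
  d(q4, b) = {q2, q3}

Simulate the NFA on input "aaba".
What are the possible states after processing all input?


Start: {q0}
  --a--> {}
  --a--> {}
  --b--> {}
  --a--> {}

{} (empty set, no valid transitions)


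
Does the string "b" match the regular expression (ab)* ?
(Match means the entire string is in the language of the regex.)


|string| = 1; first = 'b'; last = 'b'

No, "b" does not match (ab)*


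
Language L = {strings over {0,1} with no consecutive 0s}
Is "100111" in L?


'00' occurs at index 1

No, "100111" is not in L


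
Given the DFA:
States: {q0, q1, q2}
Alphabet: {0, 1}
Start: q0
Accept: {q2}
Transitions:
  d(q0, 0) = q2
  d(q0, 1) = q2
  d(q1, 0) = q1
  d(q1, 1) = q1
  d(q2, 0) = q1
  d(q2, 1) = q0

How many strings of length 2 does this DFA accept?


Enumerating all length-2 strings:
  "00" -> q1 [reject]
  "01" -> q0 [reject]
  "10" -> q1 [reject]
  "11" -> q0 [reject]

0 out of 4


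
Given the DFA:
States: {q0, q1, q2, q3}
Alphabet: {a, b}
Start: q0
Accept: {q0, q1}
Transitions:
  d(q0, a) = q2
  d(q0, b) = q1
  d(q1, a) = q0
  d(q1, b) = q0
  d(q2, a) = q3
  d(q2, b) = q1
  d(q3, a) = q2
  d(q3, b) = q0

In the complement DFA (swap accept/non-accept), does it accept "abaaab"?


Trace: q0 -> q2 -> q1 -> q0 -> q2 -> q3 -> q0
Final: q0
Original accept: {q0, q1}
Complement: q0 is in original accept

No, complement rejects (original accepts)


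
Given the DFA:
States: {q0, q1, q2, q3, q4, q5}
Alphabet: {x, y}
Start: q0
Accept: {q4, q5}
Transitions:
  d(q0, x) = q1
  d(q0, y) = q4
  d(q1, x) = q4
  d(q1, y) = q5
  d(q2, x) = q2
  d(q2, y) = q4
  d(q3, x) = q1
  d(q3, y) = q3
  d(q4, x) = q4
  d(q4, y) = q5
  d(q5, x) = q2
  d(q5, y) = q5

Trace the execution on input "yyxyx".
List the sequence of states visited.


Input: yyxyx
d(q0, y) = q4
d(q4, y) = q5
d(q5, x) = q2
d(q2, y) = q4
d(q4, x) = q4


q0 -> q4 -> q5 -> q2 -> q4 -> q4


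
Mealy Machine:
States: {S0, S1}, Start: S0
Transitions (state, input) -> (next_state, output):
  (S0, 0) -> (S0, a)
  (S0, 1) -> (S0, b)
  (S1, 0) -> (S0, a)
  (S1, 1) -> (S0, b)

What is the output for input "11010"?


Step-by-step:
  (S0, 1) -> (S0, b)
  (S0, 1) -> (S0, b)
  (S0, 0) -> (S0, a)
  (S0, 1) -> (S0, b)
  (S0, 0) -> (S0, a)

"bbaba"


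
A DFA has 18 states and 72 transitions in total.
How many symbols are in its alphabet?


Each state has exactly one transition per symbol.
|alphabet| = transitions / states = 72 / 18 = 4

4


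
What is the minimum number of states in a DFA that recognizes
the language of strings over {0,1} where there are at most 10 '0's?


States: count = 0, 1, ..., 10 (all accepting; 11 states), plus a dead state for count > 10.
Total: 11 + 1 = 12.

12


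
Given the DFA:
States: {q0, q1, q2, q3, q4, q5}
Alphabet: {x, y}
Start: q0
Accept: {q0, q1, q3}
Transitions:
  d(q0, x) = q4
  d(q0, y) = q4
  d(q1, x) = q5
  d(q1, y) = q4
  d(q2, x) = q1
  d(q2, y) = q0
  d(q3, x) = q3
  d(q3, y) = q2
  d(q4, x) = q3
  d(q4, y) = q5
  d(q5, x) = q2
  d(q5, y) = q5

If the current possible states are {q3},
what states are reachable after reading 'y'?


Apply transition on 'y' from each current state:
  d(q3, y) = q2

{q2}


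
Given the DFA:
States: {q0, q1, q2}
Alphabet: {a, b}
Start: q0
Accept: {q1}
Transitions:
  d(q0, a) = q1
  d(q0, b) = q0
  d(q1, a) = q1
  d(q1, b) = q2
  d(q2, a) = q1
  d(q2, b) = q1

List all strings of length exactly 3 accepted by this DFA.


All strings of length 3: 8 total
Accepted: 5

"aaa", "aba", "abb", "baa", "bba"


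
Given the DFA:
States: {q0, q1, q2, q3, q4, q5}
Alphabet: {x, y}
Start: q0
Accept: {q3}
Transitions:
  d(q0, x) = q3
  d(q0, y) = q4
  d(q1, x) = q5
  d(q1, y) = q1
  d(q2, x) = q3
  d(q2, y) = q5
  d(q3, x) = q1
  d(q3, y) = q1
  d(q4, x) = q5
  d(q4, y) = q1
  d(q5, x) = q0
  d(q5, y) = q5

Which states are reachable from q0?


BFS from q0:
  layer 0: {q0}
  layer 1: {q3, q4}
  layer 2: {q1, q5}

{q0, q1, q3, q4, q5}


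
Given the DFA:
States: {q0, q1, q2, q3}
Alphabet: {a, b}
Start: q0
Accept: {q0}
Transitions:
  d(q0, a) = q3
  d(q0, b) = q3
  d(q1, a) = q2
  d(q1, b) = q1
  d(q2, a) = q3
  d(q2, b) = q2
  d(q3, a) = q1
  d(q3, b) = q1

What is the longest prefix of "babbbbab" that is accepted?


Run the DFA, marking each prefix where the state is accepting:
  "" -> q0 [accept]
  "b" -> q3 [reject]
  "ba" -> q1 [reject]
  "bab" -> q1 [reject]
  "babb" -> q1 [reject]
  "babbb" -> q1 [reject]
  "babbbb" -> q1 [reject]
  "babbbba" -> q2 [reject]
  "babbbbab" -> q2 [reject]

""


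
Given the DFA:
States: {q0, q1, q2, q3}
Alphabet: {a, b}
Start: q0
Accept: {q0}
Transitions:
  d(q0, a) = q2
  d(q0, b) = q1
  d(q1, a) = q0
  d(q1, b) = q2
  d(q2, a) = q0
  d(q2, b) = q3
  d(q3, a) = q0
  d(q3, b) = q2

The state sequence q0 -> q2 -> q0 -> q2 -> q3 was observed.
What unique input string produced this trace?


Trace back each transition to find the symbol:
  q0 --[a]--> q2
  q2 --[a]--> q0
  q0 --[a]--> q2
  q2 --[b]--> q3

"aaab"


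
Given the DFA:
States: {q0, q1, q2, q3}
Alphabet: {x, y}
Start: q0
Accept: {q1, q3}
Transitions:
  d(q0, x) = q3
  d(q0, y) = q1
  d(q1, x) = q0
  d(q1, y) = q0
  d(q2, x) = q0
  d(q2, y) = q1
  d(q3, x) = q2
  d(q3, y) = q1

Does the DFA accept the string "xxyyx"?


Trace: q0 -> q3 -> q2 -> q1 -> q0 -> q3
Final state: q3
Accept states: {q1, q3}

Yes, accepted (final state q3 is an accept state)


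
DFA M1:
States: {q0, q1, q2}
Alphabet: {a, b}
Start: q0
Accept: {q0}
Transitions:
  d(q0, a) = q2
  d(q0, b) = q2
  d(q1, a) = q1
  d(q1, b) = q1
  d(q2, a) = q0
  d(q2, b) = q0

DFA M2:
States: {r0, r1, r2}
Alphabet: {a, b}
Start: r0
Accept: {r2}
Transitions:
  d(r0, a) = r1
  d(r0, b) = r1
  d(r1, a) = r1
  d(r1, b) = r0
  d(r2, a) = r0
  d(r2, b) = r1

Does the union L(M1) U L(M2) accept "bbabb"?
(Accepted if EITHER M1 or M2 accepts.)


M1: final=q2 accepted=False
M2: final=r1 accepted=False

No, union rejects (neither accepts)


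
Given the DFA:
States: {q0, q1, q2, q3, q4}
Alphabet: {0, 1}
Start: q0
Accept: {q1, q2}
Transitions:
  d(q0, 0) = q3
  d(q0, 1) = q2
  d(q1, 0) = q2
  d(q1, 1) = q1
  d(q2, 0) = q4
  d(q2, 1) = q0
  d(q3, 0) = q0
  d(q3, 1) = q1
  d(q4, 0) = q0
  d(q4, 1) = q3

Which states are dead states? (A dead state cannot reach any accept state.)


Forward reachability from each state:
  q0 -> reaches accept state q1 (live)
  q1 -> reaches accept state q1 (live)
  q2 -> reaches accept state q1 (live)
  q3 -> reaches accept state q1 (live)
  q4 -> reaches accept state q1 (live)

None (all states can reach an accept state)


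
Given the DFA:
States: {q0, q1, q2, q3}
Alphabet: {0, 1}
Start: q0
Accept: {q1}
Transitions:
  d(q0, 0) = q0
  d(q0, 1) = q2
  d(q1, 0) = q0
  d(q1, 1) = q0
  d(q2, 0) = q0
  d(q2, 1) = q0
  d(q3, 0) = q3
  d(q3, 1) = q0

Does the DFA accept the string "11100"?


Trace: q0 -> q2 -> q0 -> q2 -> q0 -> q0
Final state: q0
Accept states: {q1}

No, rejected (final state q0 is not an accept state)


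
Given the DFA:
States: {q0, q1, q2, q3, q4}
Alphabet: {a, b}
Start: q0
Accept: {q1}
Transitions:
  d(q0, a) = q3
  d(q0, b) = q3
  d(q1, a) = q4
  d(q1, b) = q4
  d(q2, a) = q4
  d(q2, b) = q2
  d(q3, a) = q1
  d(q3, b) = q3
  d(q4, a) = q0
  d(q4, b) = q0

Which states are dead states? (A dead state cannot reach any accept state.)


Forward reachability from each state:
  q0 -> reaches accept state q1 (live)
  q1 -> reaches accept state q1 (live)
  q2 -> reaches accept state q1 (live)
  q3 -> reaches accept state q1 (live)
  q4 -> reaches accept state q1 (live)

None (all states can reach an accept state)


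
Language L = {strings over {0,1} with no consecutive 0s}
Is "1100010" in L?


'00' occurs at index 2

No, "1100010" is not in L


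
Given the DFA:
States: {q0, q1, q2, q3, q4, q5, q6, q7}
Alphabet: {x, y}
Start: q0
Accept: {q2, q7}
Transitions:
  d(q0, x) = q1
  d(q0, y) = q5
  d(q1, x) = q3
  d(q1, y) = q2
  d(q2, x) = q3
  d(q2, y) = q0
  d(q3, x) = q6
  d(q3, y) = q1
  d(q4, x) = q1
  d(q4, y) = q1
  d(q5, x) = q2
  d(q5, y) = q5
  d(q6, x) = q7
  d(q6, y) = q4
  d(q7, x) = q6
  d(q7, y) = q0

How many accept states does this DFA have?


Accept states listed: {q2, q7}
Counting: q2(1) q7(2)

2


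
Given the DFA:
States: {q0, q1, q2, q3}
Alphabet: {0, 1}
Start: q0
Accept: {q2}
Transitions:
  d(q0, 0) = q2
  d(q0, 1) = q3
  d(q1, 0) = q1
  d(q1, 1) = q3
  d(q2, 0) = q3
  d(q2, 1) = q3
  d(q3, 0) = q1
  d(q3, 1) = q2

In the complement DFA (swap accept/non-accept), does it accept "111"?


Trace: q0 -> q3 -> q2 -> q3
Final: q3
Original accept: {q2}
Complement: q3 is not in original accept

Yes, complement accepts (original rejects)


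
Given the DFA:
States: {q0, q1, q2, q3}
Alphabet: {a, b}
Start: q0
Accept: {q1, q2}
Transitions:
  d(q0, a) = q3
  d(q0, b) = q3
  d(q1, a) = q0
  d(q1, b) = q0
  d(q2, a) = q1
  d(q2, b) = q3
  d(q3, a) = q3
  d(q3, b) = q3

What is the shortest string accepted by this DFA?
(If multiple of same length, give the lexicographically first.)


BFS by string length (lex-first path to each state shown):
  len 0: q0<-""
  len 1: q3<-"a"
  len 2: q3<-"aa"
  len 3: q3<-"aaa"
  len 4: q3<-"aaaa"
  len 5: q3<-"aaaaa"
  len 6: q3<-"aaaaaa"
  len 7: q3<-"aaaaaaa"
  len 8: q3<-"aaaaaaaa"

No string accepted (empty language)


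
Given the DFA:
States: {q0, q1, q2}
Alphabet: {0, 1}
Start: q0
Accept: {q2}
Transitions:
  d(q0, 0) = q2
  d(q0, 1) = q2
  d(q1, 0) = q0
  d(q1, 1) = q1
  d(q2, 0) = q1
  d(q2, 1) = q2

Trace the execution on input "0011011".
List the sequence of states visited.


Input: 0011011
d(q0, 0) = q2
d(q2, 0) = q1
d(q1, 1) = q1
d(q1, 1) = q1
d(q1, 0) = q0
d(q0, 1) = q2
d(q2, 1) = q2


q0 -> q2 -> q1 -> q1 -> q1 -> q0 -> q2 -> q2


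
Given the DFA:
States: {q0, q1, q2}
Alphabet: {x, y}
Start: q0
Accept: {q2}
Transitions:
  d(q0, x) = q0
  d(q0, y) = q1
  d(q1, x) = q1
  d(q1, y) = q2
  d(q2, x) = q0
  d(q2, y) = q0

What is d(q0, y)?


Looking up transition d(q0, y)

q1


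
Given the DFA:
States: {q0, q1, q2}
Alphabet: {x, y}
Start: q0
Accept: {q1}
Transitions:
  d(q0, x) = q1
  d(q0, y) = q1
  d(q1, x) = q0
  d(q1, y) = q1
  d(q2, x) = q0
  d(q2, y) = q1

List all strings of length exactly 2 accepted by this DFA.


All strings of length 2: 4 total
Accepted: 2

"xy", "yy"


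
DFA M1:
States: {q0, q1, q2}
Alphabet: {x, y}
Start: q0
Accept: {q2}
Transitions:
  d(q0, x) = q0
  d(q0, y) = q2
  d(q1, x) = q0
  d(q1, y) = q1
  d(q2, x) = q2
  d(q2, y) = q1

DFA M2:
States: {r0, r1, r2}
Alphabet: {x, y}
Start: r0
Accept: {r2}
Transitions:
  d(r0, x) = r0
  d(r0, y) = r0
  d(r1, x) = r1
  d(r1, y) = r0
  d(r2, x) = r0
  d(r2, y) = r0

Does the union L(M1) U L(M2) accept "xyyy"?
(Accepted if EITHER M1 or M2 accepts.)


M1: final=q1 accepted=False
M2: final=r0 accepted=False

No, union rejects (neither accepts)
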